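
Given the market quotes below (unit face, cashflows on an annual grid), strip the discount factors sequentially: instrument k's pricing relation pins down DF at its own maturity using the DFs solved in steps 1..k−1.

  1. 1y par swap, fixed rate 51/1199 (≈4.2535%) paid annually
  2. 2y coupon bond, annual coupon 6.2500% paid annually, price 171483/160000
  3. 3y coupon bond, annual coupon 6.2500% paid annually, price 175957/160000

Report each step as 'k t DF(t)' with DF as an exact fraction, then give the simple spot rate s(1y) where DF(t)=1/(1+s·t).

1 1 1199/1250
2 2 9523/10000
3 3 4613/5000
s(1y) = (1/(1199/1250) − 1)/(1) = 51/1199 ≈ 4.2535%

step 1 [1y] swap r/1=51/1199: DF=(1 − 51/1199·(0))/(1+51/1199) = 1199/1250 ≈ 0.959200
step 2 [2y] bond c/1=1/16: DF=(171483/160000 − 1/16·(0.959200))/(1+1/16) = 9523/10000 ≈ 0.952300
step 3 [3y] bond c/1=1/16: DF=(175957/160000 − 1/16·(0.959200+0.952300))/(1+1/16) = 4613/5000 ≈ 0.922600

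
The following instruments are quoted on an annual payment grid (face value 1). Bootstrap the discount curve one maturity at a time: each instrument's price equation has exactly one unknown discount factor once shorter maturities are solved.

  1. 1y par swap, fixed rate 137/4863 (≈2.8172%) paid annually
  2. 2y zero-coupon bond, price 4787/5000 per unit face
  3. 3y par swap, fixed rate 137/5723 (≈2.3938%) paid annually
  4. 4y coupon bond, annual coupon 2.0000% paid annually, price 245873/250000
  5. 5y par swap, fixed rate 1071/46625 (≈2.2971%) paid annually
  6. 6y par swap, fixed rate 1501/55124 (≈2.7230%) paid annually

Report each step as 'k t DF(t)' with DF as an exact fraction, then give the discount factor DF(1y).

1 1 4863/5000
2 2 4787/5000
3 3 1863/2000
4 4 9081/10000
5 5 8929/10000
6 6 8499/10000
DF(1y) = 4863/5000 ≈ 0.972600

step 1 [1y] swap r/1=137/4863: DF=(1 − 137/4863·(0))/(1+137/4863) = 4863/5000 ≈ 0.972600
step 2 [2y] zero: DF = P = 4787/5000 ≈ 0.957400
step 3 [3y] swap r/1=137/5723: DF=(1 − 137/5723·(0.972600+0.957400))/(1+137/5723) = 1863/2000 ≈ 0.931500
step 4 [4y] bond c/1=1/50: DF=(245873/250000 − 1/50·(0.972600+0.957400+0.931500))/(1+1/50) = 9081/10000 ≈ 0.908100
step 5 [5y] swap r/1=1071/46625: DF=(1 − 1071/46625·(0.972600+0.957400+0.931500+0.908100))/(1+1071/46625) = 8929/10000 ≈ 0.892900
step 6 [6y] swap r/1=1501/55124: DF=(1 − 1501/55124·(0.972600+0.957400+0.931500+0.908100+0.892900))/(1+1501/55124) = 8499/10000 ≈ 0.849900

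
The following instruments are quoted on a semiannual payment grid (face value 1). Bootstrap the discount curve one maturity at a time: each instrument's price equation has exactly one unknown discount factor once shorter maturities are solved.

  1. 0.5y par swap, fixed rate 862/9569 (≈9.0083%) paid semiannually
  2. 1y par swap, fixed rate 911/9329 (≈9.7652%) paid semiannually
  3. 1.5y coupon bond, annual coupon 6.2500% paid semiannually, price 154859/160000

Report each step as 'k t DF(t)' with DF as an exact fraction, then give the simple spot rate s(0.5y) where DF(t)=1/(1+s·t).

1 1/2 9569/10000
2 1 9089/10000
3 3/2 441/500
s(0.5y) = (1/(9569/10000) − 1)/(1/2) = 862/9569 ≈ 9.0083%

step 1 [0.5y] swap r/2=431/9569: DF=(1 − 431/9569·(0))/(1+431/9569) = 9569/10000 ≈ 0.956900
step 2 [1y] swap r/2=911/18658: DF=(1 − 911/18658·(0.956900))/(1+911/18658) = 9089/10000 ≈ 0.908900
step 3 [1.5y] bond c/2=1/32: DF=(154859/160000 − 1/32·(0.956900+0.908900))/(1+1/32) = 441/500 ≈ 0.882000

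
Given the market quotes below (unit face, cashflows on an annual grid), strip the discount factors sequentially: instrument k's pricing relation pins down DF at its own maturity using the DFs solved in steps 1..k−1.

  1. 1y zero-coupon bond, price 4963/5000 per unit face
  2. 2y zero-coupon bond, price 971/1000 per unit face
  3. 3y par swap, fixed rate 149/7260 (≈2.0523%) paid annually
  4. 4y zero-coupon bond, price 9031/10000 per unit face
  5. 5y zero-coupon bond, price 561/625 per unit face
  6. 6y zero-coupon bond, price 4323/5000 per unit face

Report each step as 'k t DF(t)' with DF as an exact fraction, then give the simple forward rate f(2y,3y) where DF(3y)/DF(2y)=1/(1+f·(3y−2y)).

1 1 4963/5000
2 2 971/1000
3 3 2351/2500
4 4 9031/10000
5 5 561/625
6 6 4323/5000
f(2y,3y) = ((971/1000)/(2351/2500) − 1)/(1) = 153/4702 ≈ 3.2539%

step 1 [1y] zero: DF = P = 4963/5000 ≈ 0.992600
step 2 [2y] zero: DF = P = 971/1000 ≈ 0.971000
step 3 [3y] swap r/1=149/7260: DF=(1 − 149/7260·(0.992600+0.971000))/(1+149/7260) = 2351/2500 ≈ 0.940400
step 4 [4y] zero: DF = P = 9031/10000 ≈ 0.903100
step 5 [5y] zero: DF = P = 561/625 ≈ 0.897600
step 6 [6y] zero: DF = P = 4323/5000 ≈ 0.864600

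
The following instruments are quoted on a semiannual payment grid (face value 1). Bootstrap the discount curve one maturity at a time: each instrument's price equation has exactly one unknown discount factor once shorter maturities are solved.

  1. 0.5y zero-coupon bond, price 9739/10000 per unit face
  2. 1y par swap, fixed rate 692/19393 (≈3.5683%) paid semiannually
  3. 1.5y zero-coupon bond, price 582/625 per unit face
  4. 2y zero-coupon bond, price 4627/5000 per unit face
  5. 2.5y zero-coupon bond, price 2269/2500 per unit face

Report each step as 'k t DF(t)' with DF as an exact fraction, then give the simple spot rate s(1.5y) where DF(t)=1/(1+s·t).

step 1 [0.5y] zero: DF = P = 9739/10000 ≈ 0.973900
step 2 [1y] swap r/2=346/19393: DF=(1 − 346/19393·(0.973900))/(1+346/19393) = 4827/5000 ≈ 0.965400
step 3 [1.5y] zero: DF = P = 582/625 ≈ 0.931200
step 4 [2y] zero: DF = P = 4627/5000 ≈ 0.925400
step 5 [2.5y] zero: DF = P = 2269/2500 ≈ 0.907600

1 1/2 9739/10000
2 1 4827/5000
3 3/2 582/625
4 2 4627/5000
5 5/2 2269/2500
s(1.5y) = (1/(582/625) − 1)/(3/2) = 43/873 ≈ 4.9255%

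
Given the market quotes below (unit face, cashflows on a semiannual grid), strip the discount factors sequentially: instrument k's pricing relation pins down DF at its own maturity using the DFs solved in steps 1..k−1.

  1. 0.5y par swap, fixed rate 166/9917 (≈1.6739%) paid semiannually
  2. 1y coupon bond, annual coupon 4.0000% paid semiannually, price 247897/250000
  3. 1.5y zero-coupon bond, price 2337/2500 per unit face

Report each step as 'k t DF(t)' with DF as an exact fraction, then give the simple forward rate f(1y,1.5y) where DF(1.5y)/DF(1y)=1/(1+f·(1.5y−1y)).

1 1/2 9917/10000
2 1 9527/10000
3 3/2 2337/2500
f(1y,1.5y) = ((9527/10000)/(2337/2500) − 1)/(1/2) = 179/4674 ≈ 3.8297%

step 1 [0.5y] swap r/2=83/9917: DF=(1 − 83/9917·(0))/(1+83/9917) = 9917/10000 ≈ 0.991700
step 2 [1y] bond c/2=1/50: DF=(247897/250000 − 1/50·(0.991700))/(1+1/50) = 9527/10000 ≈ 0.952700
step 3 [1.5y] zero: DF = P = 2337/2500 ≈ 0.934800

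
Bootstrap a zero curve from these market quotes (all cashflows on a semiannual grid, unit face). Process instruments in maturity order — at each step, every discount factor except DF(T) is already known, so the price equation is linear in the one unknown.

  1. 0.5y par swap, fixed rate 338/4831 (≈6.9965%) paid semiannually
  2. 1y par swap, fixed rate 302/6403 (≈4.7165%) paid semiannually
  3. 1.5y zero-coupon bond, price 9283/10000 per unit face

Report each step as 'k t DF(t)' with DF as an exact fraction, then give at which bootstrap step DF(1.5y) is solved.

1 1/2 4831/5000
2 1 9547/10000
3 3/2 9283/10000
DF(1.5y) is solved at step 3

step 1 [0.5y] swap r/2=169/4831: DF=(1 − 169/4831·(0))/(1+169/4831) = 4831/5000 ≈ 0.966200
step 2 [1y] swap r/2=151/6403: DF=(1 − 151/6403·(0.966200))/(1+151/6403) = 9547/10000 ≈ 0.954700
step 3 [1.5y] zero: DF = P = 9283/10000 ≈ 0.928300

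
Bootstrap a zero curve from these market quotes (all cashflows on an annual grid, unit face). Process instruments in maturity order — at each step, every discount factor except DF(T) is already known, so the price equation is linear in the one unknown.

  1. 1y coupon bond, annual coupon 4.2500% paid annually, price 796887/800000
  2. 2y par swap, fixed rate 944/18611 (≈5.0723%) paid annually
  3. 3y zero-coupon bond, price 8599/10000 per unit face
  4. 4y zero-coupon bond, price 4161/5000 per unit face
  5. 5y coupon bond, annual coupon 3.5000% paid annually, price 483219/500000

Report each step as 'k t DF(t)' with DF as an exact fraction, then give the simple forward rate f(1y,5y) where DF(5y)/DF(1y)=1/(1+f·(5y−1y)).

1 1 1911/2000
2 2 566/625
3 3 8599/10000
4 4 4161/5000
5 5 1017/1250
f(1y,5y) = ((1911/2000)/(1017/1250) − 1)/(4) = 473/10848 ≈ 4.3603%

step 1 [1y] bond c/1=17/400: DF=(796887/800000 − 17/400·(0))/(1+17/400) = 1911/2000 ≈ 0.955500
step 2 [2y] swap r/1=944/18611: DF=(1 − 944/18611·(0.955500))/(1+944/18611) = 566/625 ≈ 0.905600
step 3 [3y] zero: DF = P = 8599/10000 ≈ 0.859900
step 4 [4y] zero: DF = P = 4161/5000 ≈ 0.832200
step 5 [5y] bond c/1=7/200: DF=(483219/500000 − 7/200·(0.955500+0.905600+0.859900+0.832200))/(1+7/200) = 1017/1250 ≈ 0.813600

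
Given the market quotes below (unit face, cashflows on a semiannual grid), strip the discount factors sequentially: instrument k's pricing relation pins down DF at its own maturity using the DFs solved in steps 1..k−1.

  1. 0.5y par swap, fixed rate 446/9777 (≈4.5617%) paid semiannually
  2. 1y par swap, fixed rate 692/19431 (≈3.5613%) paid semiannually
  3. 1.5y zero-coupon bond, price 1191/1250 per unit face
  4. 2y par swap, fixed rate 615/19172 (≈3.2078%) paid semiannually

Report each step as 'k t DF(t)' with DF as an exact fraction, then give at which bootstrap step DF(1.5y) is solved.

step 1 [0.5y] swap r/2=223/9777: DF=(1 − 223/9777·(0))/(1+223/9777) = 9777/10000 ≈ 0.977700
step 2 [1y] swap r/2=346/19431: DF=(1 − 346/19431·(0.977700))/(1+346/19431) = 4827/5000 ≈ 0.965400
step 3 [1.5y] zero: DF = P = 1191/1250 ≈ 0.952800
step 4 [2y] swap r/2=615/38344: DF=(1 − 615/38344·(0.977700+0.965400+0.952800))/(1+615/38344) = 1877/2000 ≈ 0.938500

1 1/2 9777/10000
2 1 4827/5000
3 3/2 1191/1250
4 2 1877/2000
DF(1.5y) is solved at step 3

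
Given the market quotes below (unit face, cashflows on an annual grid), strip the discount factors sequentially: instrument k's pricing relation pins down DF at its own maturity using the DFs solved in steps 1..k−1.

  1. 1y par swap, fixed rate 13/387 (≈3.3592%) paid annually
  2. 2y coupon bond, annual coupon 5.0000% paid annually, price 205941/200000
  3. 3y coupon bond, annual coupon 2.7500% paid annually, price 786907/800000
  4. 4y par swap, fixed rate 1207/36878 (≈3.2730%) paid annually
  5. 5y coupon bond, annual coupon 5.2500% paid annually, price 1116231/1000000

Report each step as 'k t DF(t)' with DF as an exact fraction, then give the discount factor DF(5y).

1 1 387/400
2 2 4673/5000
3 3 1133/1250
4 4 8793/10000
5 5 4383/5000
DF(5y) = 4383/5000 ≈ 0.876600

step 1 [1y] swap r/1=13/387: DF=(1 − 13/387·(0))/(1+13/387) = 387/400 ≈ 0.967500
step 2 [2y] bond c/1=1/20: DF=(205941/200000 − 1/20·(0.967500))/(1+1/20) = 4673/5000 ≈ 0.934600
step 3 [3y] bond c/1=11/400: DF=(786907/800000 − 11/400·(0.967500+0.934600))/(1+11/400) = 1133/1250 ≈ 0.906400
step 4 [4y] swap r/1=1207/36878: DF=(1 − 1207/36878·(0.967500+0.934600+0.906400))/(1+1207/36878) = 8793/10000 ≈ 0.879300
step 5 [5y] bond c/1=21/400: DF=(1116231/1000000 − 21/400·(0.967500+0.934600+0.906400+0.879300))/(1+21/400) = 4383/5000 ≈ 0.876600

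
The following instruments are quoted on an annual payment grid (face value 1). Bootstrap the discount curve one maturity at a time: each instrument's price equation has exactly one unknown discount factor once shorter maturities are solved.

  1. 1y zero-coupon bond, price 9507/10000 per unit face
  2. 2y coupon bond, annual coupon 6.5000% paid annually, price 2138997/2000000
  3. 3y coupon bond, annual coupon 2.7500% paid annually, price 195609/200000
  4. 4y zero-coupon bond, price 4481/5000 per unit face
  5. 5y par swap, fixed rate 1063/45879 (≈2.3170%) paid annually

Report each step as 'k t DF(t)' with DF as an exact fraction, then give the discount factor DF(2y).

1 1 9507/10000
2 2 4731/5000
3 3 9011/10000
4 4 4481/5000
5 5 8937/10000
DF(2y) = 4731/5000 ≈ 0.946200

step 1 [1y] zero: DF = P = 9507/10000 ≈ 0.950700
step 2 [2y] bond c/1=13/200: DF=(2138997/2000000 − 13/200·(0.950700))/(1+13/200) = 4731/5000 ≈ 0.946200
step 3 [3y] bond c/1=11/400: DF=(195609/200000 − 11/400·(0.950700+0.946200))/(1+11/400) = 9011/10000 ≈ 0.901100
step 4 [4y] zero: DF = P = 4481/5000 ≈ 0.896200
step 5 [5y] swap r/1=1063/45879: DF=(1 − 1063/45879·(0.950700+0.946200+0.901100+0.896200))/(1+1063/45879) = 8937/10000 ≈ 0.893700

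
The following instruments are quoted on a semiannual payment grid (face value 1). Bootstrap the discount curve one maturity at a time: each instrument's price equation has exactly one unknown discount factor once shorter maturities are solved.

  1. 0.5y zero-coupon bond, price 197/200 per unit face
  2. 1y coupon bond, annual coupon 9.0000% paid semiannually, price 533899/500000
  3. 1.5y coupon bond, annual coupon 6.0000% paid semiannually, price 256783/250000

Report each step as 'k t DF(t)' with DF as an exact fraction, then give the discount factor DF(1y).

1 1/2 197/200
2 1 4897/5000
3 3/2 47/50
DF(1y) = 4897/5000 ≈ 0.979400

step 1 [0.5y] zero: DF = P = 197/200 ≈ 0.985000
step 2 [1y] bond c/2=9/200: DF=(533899/500000 − 9/200·(0.985000))/(1+9/200) = 4897/5000 ≈ 0.979400
step 3 [1.5y] bond c/2=3/100: DF=(256783/250000 − 3/100·(0.985000+0.979400))/(1+3/100) = 47/50 ≈ 0.940000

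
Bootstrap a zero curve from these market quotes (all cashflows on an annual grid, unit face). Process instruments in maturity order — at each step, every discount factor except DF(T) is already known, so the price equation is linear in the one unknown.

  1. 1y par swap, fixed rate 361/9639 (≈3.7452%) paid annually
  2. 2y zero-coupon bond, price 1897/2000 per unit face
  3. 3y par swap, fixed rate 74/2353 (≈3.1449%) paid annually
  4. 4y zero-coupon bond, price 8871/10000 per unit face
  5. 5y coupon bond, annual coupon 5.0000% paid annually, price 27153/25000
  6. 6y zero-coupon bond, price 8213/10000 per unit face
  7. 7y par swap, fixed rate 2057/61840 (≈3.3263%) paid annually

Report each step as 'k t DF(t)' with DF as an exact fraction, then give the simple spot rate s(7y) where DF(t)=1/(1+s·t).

step 1 [1y] swap r/1=361/9639: DF=(1 − 361/9639·(0))/(1+361/9639) = 9639/10000 ≈ 0.963900
step 2 [2y] zero: DF = P = 1897/2000 ≈ 0.948500
step 3 [3y] swap r/1=74/2353: DF=(1 − 74/2353·(0.963900+0.948500))/(1+74/2353) = 1139/1250 ≈ 0.911200
step 4 [4y] zero: DF = P = 8871/10000 ≈ 0.887100
step 5 [5y] bond c/1=1/20: DF=(27153/25000 − 1/20·(0.963900+0.948500+0.911200+0.887100))/(1+1/20) = 8577/10000 ≈ 0.857700
step 6 [6y] zero: DF = P = 8213/10000 ≈ 0.821300
step 7 [7y] swap r/1=2057/61840: DF=(1 − 2057/61840·(0.963900+0.948500+0.911200+0.887100+0.857700+0.821300))/(1+2057/61840) = 7943/10000 ≈ 0.794300

1 1 9639/10000
2 2 1897/2000
3 3 1139/1250
4 4 8871/10000
5 5 8577/10000
6 6 8213/10000
7 7 7943/10000
s(7y) = (1/(7943/10000) − 1)/(7) = 2057/55601 ≈ 3.6996%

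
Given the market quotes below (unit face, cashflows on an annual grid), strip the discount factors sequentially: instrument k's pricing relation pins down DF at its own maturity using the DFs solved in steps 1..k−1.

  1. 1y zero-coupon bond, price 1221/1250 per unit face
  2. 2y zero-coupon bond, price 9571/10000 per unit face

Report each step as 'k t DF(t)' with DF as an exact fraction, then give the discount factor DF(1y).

step 1 [1y] zero: DF = P = 1221/1250 ≈ 0.976800
step 2 [2y] zero: DF = P = 9571/10000 ≈ 0.957100

1 1 1221/1250
2 2 9571/10000
DF(1y) = 1221/1250 ≈ 0.976800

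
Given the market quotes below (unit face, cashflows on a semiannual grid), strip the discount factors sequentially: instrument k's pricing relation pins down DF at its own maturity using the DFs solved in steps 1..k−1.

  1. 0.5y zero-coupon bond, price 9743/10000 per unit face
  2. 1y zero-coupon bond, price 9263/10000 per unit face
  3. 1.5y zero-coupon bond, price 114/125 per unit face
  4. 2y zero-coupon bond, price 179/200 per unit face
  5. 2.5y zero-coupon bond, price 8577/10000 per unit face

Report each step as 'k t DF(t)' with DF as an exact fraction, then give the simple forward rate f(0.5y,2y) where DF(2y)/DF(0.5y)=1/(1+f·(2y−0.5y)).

step 1 [0.5y] zero: DF = P = 9743/10000 ≈ 0.974300
step 2 [1y] zero: DF = P = 9263/10000 ≈ 0.926300
step 3 [1.5y] zero: DF = P = 114/125 ≈ 0.912000
step 4 [2y] zero: DF = P = 179/200 ≈ 0.895000
step 5 [2.5y] zero: DF = P = 8577/10000 ≈ 0.857700

1 1/2 9743/10000
2 1 9263/10000
3 3/2 114/125
4 2 179/200
5 5/2 8577/10000
f(0.5y,2y) = ((9743/10000)/(179/200) − 1)/(3/2) = 793/13425 ≈ 5.9069%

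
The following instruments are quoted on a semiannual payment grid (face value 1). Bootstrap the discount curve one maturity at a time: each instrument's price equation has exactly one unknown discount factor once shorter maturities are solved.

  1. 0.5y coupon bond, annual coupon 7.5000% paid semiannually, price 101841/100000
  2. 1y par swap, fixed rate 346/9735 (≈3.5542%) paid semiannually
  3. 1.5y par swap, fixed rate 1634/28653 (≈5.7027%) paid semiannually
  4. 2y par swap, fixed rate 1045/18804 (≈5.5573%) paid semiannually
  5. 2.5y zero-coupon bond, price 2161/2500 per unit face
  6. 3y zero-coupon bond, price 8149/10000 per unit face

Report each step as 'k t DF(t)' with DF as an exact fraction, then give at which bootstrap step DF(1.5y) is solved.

step 1 [0.5y] bond c/2=3/80: DF=(101841/100000 − 3/80·(0))/(1+3/80) = 1227/1250 ≈ 0.981600
step 2 [1y] swap r/2=173/9735: DF=(1 − 173/9735·(0.981600))/(1+173/9735) = 4827/5000 ≈ 0.965400
step 3 [1.5y] swap r/2=817/28653: DF=(1 − 817/28653·(0.981600+0.965400))/(1+817/28653) = 9183/10000 ≈ 0.918300
step 4 [2y] swap r/2=1045/37608: DF=(1 − 1045/37608·(0.981600+0.965400+0.918300))/(1+1045/37608) = 1791/2000 ≈ 0.895500
step 5 [2.5y] zero: DF = P = 2161/2500 ≈ 0.864400
step 6 [3y] zero: DF = P = 8149/10000 ≈ 0.814900

1 1/2 1227/1250
2 1 4827/5000
3 3/2 9183/10000
4 2 1791/2000
5 5/2 2161/2500
6 3 8149/10000
DF(1.5y) is solved at step 3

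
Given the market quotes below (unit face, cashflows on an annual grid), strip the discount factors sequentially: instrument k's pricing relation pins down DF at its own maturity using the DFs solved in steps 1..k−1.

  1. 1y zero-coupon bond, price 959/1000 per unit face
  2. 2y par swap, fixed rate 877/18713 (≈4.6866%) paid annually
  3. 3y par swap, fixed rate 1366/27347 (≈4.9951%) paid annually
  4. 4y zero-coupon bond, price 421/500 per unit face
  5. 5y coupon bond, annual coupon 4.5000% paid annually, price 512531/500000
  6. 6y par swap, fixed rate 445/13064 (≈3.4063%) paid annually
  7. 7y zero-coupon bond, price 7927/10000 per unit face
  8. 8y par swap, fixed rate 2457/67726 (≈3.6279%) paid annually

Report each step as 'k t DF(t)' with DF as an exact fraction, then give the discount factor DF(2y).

step 1 [1y] zero: DF = P = 959/1000 ≈ 0.959000
step 2 [2y] swap r/1=877/18713: DF=(1 − 877/18713·(0.959000))/(1+877/18713) = 9123/10000 ≈ 0.912300
step 3 [3y] swap r/1=1366/27347: DF=(1 − 1366/27347·(0.959000+0.912300))/(1+1366/27347) = 4317/5000 ≈ 0.863400
step 4 [4y] zero: DF = P = 421/500 ≈ 0.842000
step 5 [5y] bond c/1=9/200: DF=(512531/500000 − 9/200·(0.959000+0.912300+0.863400+0.842000))/(1+9/200) = 8269/10000 ≈ 0.826900
step 6 [6y] swap r/1=445/13064: DF=(1 − 445/13064·(0.959000+0.912300+0.863400+0.842000+0.826900))/(1+445/13064) = 411/500 ≈ 0.822000
step 7 [7y] zero: DF = P = 7927/10000 ≈ 0.792700
step 8 [8y] swap r/1=2457/67726: DF=(1 − 2457/67726·(0.959000+0.912300+0.863400+0.842000+0.826900+0.822000+0.792700))/(1+2457/67726) = 7543/10000 ≈ 0.754300

1 1 959/1000
2 2 9123/10000
3 3 4317/5000
4 4 421/500
5 5 8269/10000
6 6 411/500
7 7 7927/10000
8 8 7543/10000
DF(2y) = 9123/10000 ≈ 0.912300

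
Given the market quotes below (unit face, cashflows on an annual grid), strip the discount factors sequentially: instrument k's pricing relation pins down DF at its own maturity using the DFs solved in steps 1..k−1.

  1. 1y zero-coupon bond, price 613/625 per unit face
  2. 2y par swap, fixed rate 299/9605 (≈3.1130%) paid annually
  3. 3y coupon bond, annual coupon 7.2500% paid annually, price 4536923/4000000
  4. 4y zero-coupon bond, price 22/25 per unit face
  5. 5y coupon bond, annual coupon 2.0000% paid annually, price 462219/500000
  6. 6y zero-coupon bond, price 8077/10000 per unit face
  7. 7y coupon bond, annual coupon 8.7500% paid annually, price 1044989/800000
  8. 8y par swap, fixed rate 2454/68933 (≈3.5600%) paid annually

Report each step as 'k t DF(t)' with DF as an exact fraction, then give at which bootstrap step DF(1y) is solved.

step 1 [1y] zero: DF = P = 613/625 ≈ 0.980800
step 2 [2y] swap r/1=299/9605: DF=(1 − 299/9605·(0.980800))/(1+299/9605) = 4701/5000 ≈ 0.940200
step 3 [3y] bond c/1=29/400: DF=(4536923/4000000 − 29/400·(0.980800+0.940200))/(1+29/400) = 9277/10000 ≈ 0.927700
step 4 [4y] zero: DF = P = 22/25 ≈ 0.880000
step 5 [5y] bond c/1=1/50: DF=(462219/500000 − 1/50·(0.980800+0.940200+0.927700+0.880000))/(1+1/50) = 2083/2500 ≈ 0.833200
step 6 [6y] zero: DF = P = 8077/10000 ≈ 0.807700
step 7 [7y] bond c/1=7/80: DF=(1044989/800000 − 7/80·(0.980800+0.940200+0.927700+0.880000+0.833200+0.807700))/(1+7/80) = 7691/10000 ≈ 0.769100
step 8 [8y] swap r/1=2454/68933: DF=(1 − 2454/68933·(0.980800+0.940200+0.927700+0.880000+0.833200+0.807700+0.769100))/(1+2454/68933) = 3773/5000 ≈ 0.754600

1 1 613/625
2 2 4701/5000
3 3 9277/10000
4 4 22/25
5 5 2083/2500
6 6 8077/10000
7 7 7691/10000
8 8 3773/5000
DF(1y) is solved at step 1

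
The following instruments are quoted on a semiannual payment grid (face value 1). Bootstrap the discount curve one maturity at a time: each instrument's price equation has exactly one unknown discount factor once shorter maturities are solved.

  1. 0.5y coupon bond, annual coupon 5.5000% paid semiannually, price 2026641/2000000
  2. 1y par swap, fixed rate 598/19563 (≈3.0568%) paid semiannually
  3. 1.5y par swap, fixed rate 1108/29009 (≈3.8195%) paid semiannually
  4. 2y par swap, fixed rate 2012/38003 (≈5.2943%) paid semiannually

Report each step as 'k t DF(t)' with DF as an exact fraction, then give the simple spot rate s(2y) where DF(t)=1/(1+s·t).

step 1 [0.5y] bond c/2=11/400: DF=(2026641/2000000 − 11/400·(0))/(1+11/400) = 4931/5000 ≈ 0.986200
step 2 [1y] swap r/2=299/19563: DF=(1 − 299/19563·(0.986200))/(1+299/19563) = 9701/10000 ≈ 0.970100
step 3 [1.5y] swap r/2=554/29009: DF=(1 − 554/29009·(0.986200+0.970100))/(1+554/29009) = 4723/5000 ≈ 0.944600
step 4 [2y] swap r/2=1006/38003: DF=(1 − 1006/38003·(0.986200+0.970100+0.944600))/(1+1006/38003) = 4497/5000 ≈ 0.899400

1 1/2 4931/5000
2 1 9701/10000
3 3/2 4723/5000
4 2 4497/5000
s(2y) = (1/(4497/5000) − 1)/(2) = 503/8994 ≈ 5.5926%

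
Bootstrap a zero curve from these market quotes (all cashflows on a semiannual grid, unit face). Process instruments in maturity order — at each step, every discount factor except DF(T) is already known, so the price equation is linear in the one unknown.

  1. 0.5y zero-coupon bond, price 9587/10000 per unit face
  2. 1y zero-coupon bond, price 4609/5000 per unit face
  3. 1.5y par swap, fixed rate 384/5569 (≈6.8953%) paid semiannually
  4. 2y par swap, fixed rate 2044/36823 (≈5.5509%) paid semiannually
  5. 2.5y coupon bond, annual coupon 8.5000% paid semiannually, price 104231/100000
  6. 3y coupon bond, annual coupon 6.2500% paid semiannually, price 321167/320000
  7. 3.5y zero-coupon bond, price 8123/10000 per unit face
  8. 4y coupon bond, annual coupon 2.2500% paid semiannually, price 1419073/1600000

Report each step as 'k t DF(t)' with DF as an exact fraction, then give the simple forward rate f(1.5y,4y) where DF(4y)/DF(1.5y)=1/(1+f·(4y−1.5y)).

1 1/2 9587/10000
2 1 4609/5000
3 3/2 113/125
4 2 4489/5000
5 5/2 8497/10000
6 3 8359/10000
7 7/2 8123/10000
8 4 8083/10000
f(1.5y,4y) = ((113/125)/(8083/10000) − 1)/(5/2) = 1914/40415 ≈ 4.7359%

step 1 [0.5y] zero: DF = P = 9587/10000 ≈ 0.958700
step 2 [1y] zero: DF = P = 4609/5000 ≈ 0.921800
step 3 [1.5y] swap r/2=192/5569: DF=(1 − 192/5569·(0.958700+0.921800))/(1+192/5569) = 113/125 ≈ 0.904000
step 4 [2y] swap r/2=1022/36823: DF=(1 − 1022/36823·(0.958700+0.921800+0.904000))/(1+1022/36823) = 4489/5000 ≈ 0.897800
step 5 [2.5y] bond c/2=17/400: DF=(104231/100000 − 17/400·(0.958700+0.921800+0.904000+0.897800))/(1+17/400) = 8497/10000 ≈ 0.849700
step 6 [3y] bond c/2=1/32: DF=(321167/320000 − 1/32·(0.958700+0.921800+0.904000+0.897800+0.849700))/(1+1/32) = 8359/10000 ≈ 0.835900
step 7 [3.5y] zero: DF = P = 8123/10000 ≈ 0.812300
step 8 [4y] bond c/2=9/800: DF=(1419073/1600000 − 9/800·(0.958700+0.921800+0.904000+0.897800+0.849700+0.835900+0.812300))/(1+9/800) = 8083/10000 ≈ 0.808300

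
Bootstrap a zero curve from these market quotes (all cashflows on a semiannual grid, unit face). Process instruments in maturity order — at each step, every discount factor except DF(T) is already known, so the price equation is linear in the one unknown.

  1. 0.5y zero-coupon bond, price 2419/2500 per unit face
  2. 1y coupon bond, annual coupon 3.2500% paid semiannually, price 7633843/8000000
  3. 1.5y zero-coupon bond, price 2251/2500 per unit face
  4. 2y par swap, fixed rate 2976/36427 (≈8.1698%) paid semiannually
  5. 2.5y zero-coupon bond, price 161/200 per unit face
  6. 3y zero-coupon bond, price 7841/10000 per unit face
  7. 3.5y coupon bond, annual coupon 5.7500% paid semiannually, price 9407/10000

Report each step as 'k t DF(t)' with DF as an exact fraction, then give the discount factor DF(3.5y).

1 1/2 2419/2500
2 1 1847/2000
3 3/2 2251/2500
4 2 532/625
5 5/2 161/200
6 3 7841/10000
7 7/2 3841/5000
DF(3.5y) = 3841/5000 ≈ 0.768200

step 1 [0.5y] zero: DF = P = 2419/2500 ≈ 0.967600
step 2 [1y] bond c/2=13/800: DF=(7633843/8000000 − 13/800·(0.967600))/(1+13/800) = 1847/2000 ≈ 0.923500
step 3 [1.5y] zero: DF = P = 2251/2500 ≈ 0.900400
step 4 [2y] swap r/2=1488/36427: DF=(1 − 1488/36427·(0.967600+0.923500+0.900400))/(1+1488/36427) = 532/625 ≈ 0.851200
step 5 [2.5y] zero: DF = P = 161/200 ≈ 0.805000
step 6 [3y] zero: DF = P = 7841/10000 ≈ 0.784100
step 7 [3.5y] bond c/2=23/800: DF=(9407/10000 − 23/800·(0.967600+0.923500+0.900400+0.851200+0.805000+0.784100))/(1+23/800) = 3841/5000 ≈ 0.768200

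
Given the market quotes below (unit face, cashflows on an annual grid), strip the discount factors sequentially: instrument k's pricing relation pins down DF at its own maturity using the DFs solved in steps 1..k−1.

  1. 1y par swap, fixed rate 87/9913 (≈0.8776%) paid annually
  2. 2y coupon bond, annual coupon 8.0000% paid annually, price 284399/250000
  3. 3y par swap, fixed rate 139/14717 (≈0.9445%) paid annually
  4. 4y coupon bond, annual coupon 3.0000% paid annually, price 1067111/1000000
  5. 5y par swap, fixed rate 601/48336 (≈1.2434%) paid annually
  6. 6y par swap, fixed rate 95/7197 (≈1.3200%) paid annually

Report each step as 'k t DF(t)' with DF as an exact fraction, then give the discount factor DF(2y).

1 1 9913/10000
2 2 9799/10000
3 3 4861/5000
4 4 9503/10000
5 5 9399/10000
6 6 231/250
DF(2y) = 9799/10000 ≈ 0.979900

step 1 [1y] swap r/1=87/9913: DF=(1 − 87/9913·(0))/(1+87/9913) = 9913/10000 ≈ 0.991300
step 2 [2y] bond c/1=2/25: DF=(284399/250000 − 2/25·(0.991300))/(1+2/25) = 9799/10000 ≈ 0.979900
step 3 [3y] swap r/1=139/14717: DF=(1 − 139/14717·(0.991300+0.979900))/(1+139/14717) = 4861/5000 ≈ 0.972200
step 4 [4y] bond c/1=3/100: DF=(1067111/1000000 − 3/100·(0.991300+0.979900+0.972200))/(1+3/100) = 9503/10000 ≈ 0.950300
step 5 [5y] swap r/1=601/48336: DF=(1 − 601/48336·(0.991300+0.979900+0.972200+0.950300))/(1+601/48336) = 9399/10000 ≈ 0.939900
step 6 [6y] swap r/1=95/7197: DF=(1 − 95/7197·(0.991300+0.979900+0.972200+0.950300+0.939900))/(1+95/7197) = 231/250 ≈ 0.924000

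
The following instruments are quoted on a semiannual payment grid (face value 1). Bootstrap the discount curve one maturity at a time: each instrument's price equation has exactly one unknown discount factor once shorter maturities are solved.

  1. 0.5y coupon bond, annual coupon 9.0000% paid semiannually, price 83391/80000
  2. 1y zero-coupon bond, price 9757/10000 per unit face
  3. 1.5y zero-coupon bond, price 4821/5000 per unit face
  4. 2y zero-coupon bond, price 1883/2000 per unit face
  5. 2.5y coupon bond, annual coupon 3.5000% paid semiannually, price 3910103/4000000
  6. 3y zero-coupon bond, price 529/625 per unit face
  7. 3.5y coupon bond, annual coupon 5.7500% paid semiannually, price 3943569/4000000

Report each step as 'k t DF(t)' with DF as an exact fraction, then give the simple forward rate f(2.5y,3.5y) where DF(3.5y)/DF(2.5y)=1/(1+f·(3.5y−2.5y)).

1 1/2 399/400
2 1 9757/10000
3 3/2 4821/5000
4 2 1883/2000
5 5/2 447/500
6 3 529/625
7 7/2 8013/10000
f(2.5y,3.5y) = ((447/500)/(8013/10000) − 1)/(1) = 309/2671 ≈ 11.5687%

step 1 [0.5y] bond c/2=9/200: DF=(83391/80000 − 9/200·(0))/(1+9/200) = 399/400 ≈ 0.997500
step 2 [1y] zero: DF = P = 9757/10000 ≈ 0.975700
step 3 [1.5y] zero: DF = P = 4821/5000 ≈ 0.964200
step 4 [2y] zero: DF = P = 1883/2000 ≈ 0.941500
step 5 [2.5y] bond c/2=7/400: DF=(3910103/4000000 − 7/400·(0.997500+0.975700+0.964200+0.941500))/(1+7/400) = 447/500 ≈ 0.894000
step 6 [3y] zero: DF = P = 529/625 ≈ 0.846400
step 7 [3.5y] bond c/2=23/800: DF=(3943569/4000000 − 23/800·(0.997500+0.975700+0.964200+0.941500+0.894000+0.846400))/(1+23/800) = 8013/10000 ≈ 0.801300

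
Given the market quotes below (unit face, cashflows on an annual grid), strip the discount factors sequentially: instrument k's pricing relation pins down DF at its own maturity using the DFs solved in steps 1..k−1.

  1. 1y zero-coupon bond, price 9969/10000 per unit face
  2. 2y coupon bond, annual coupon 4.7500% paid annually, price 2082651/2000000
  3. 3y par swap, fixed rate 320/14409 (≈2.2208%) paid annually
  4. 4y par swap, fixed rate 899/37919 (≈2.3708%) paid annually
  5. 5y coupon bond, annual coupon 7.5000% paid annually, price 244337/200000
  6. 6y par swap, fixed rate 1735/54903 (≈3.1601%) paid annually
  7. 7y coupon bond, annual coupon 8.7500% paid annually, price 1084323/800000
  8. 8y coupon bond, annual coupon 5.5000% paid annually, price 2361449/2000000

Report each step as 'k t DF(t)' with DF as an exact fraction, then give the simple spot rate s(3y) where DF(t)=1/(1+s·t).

1 1 9969/10000
2 2 9489/10000
3 3 117/125
4 4 9101/10000
5 5 8719/10000
6 6 1653/2000
7 7 4023/5000
8 8 791/1000
s(3y) = (1/(117/125) − 1)/(3) = 8/351 ≈ 2.2792%

step 1 [1y] zero: DF = P = 9969/10000 ≈ 0.996900
step 2 [2y] bond c/1=19/400: DF=(2082651/2000000 − 19/400·(0.996900))/(1+19/400) = 9489/10000 ≈ 0.948900
step 3 [3y] swap r/1=320/14409: DF=(1 − 320/14409·(0.996900+0.948900))/(1+320/14409) = 117/125 ≈ 0.936000
step 4 [4y] swap r/1=899/37919: DF=(1 − 899/37919·(0.996900+0.948900+0.936000))/(1+899/37919) = 9101/10000 ≈ 0.910100
step 5 [5y] bond c/1=3/40: DF=(244337/200000 − 3/40·(0.996900+0.948900+0.936000+0.910100))/(1+3/40) = 8719/10000 ≈ 0.871900
step 6 [6y] swap r/1=1735/54903: DF=(1 − 1735/54903·(0.996900+0.948900+0.936000+0.910100+0.871900))/(1+1735/54903) = 1653/2000 ≈ 0.826500
step 7 [7y] bond c/1=7/80: DF=(1084323/800000 − 7/80·(0.996900+0.948900+0.936000+0.910100+0.871900+0.826500))/(1+7/80) = 4023/5000 ≈ 0.804600
step 8 [8y] bond c/1=11/200: DF=(2361449/2000000 − 11/200·(0.996900+0.948900+0.936000+0.910100+0.871900+0.826500+0.804600))/(1+11/200) = 791/1000 ≈ 0.791000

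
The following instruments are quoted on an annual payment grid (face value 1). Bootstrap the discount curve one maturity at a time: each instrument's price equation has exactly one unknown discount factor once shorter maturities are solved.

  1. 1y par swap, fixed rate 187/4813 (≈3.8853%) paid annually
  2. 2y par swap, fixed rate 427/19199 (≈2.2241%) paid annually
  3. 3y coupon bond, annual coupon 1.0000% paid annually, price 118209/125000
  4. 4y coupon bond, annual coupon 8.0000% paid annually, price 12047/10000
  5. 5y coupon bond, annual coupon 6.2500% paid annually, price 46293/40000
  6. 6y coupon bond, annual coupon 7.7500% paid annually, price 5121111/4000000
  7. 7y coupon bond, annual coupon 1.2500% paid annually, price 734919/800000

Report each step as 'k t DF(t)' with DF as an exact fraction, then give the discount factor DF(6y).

1 1 4813/5000
2 2 9573/10000
3 3 9173/10000
4 4 9053/10000
5 5 8691/10000
6 6 1713/2000
7 7 4199/5000
DF(6y) = 1713/2000 ≈ 0.856500

step 1 [1y] swap r/1=187/4813: DF=(1 − 187/4813·(0))/(1+187/4813) = 4813/5000 ≈ 0.962600
step 2 [2y] swap r/1=427/19199: DF=(1 − 427/19199·(0.962600))/(1+427/19199) = 9573/10000 ≈ 0.957300
step 3 [3y] bond c/1=1/100: DF=(118209/125000 − 1/100·(0.962600+0.957300))/(1+1/100) = 9173/10000 ≈ 0.917300
step 4 [4y] bond c/1=2/25: DF=(12047/10000 − 2/25·(0.962600+0.957300+0.917300))/(1+2/25) = 9053/10000 ≈ 0.905300
step 5 [5y] bond c/1=1/16: DF=(46293/40000 − 1/16·(0.962600+0.957300+0.917300+0.905300))/(1+1/16) = 8691/10000 ≈ 0.869100
step 6 [6y] bond c/1=31/400: DF=(5121111/4000000 − 31/400·(0.962600+0.957300+0.917300+0.905300+0.869100))/(1+31/400) = 1713/2000 ≈ 0.856500
step 7 [7y] bond c/1=1/80: DF=(734919/800000 − 1/80·(0.962600+0.957300+0.917300+0.905300+0.869100+0.856500))/(1+1/80) = 4199/5000 ≈ 0.839800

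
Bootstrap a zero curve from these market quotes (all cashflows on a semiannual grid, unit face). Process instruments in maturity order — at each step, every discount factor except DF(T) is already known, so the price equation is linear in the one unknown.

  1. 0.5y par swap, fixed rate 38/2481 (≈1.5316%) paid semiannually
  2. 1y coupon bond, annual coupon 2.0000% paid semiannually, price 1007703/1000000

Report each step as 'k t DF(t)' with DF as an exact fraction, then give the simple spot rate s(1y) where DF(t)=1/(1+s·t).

1 1/2 2481/2500
2 1 9879/10000
s(1y) = (1/(9879/10000) − 1)/(1) = 121/9879 ≈ 1.2248%

step 1 [0.5y] swap r/2=19/2481: DF=(1 − 19/2481·(0))/(1+19/2481) = 2481/2500 ≈ 0.992400
step 2 [1y] bond c/2=1/100: DF=(1007703/1000000 − 1/100·(0.992400))/(1+1/100) = 9879/10000 ≈ 0.987900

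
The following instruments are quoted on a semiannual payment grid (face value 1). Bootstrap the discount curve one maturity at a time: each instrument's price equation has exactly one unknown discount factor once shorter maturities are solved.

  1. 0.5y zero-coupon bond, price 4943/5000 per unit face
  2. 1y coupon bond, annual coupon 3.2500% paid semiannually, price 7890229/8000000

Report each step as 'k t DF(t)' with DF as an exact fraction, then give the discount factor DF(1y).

1 1/2 4943/5000
2 1 9547/10000
DF(1y) = 9547/10000 ≈ 0.954700

step 1 [0.5y] zero: DF = P = 4943/5000 ≈ 0.988600
step 2 [1y] bond c/2=13/800: DF=(7890229/8000000 − 13/800·(0.988600))/(1+13/800) = 9547/10000 ≈ 0.954700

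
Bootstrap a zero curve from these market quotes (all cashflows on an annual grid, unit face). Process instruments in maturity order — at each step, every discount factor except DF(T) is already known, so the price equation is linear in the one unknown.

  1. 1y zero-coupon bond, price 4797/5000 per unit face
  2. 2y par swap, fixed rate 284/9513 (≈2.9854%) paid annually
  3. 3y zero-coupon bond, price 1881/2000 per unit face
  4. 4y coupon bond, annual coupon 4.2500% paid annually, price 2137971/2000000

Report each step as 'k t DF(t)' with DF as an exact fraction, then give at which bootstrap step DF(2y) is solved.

step 1 [1y] zero: DF = P = 4797/5000 ≈ 0.959400
step 2 [2y] swap r/1=284/9513: DF=(1 − 284/9513·(0.959400))/(1+284/9513) = 1179/1250 ≈ 0.943200
step 3 [3y] zero: DF = P = 1881/2000 ≈ 0.940500
step 4 [4y] bond c/1=17/400: DF=(2137971/2000000 − 17/400·(0.959400+0.943200+0.940500))/(1+17/400) = 1819/2000 ≈ 0.909500

1 1 4797/5000
2 2 1179/1250
3 3 1881/2000
4 4 1819/2000
DF(2y) is solved at step 2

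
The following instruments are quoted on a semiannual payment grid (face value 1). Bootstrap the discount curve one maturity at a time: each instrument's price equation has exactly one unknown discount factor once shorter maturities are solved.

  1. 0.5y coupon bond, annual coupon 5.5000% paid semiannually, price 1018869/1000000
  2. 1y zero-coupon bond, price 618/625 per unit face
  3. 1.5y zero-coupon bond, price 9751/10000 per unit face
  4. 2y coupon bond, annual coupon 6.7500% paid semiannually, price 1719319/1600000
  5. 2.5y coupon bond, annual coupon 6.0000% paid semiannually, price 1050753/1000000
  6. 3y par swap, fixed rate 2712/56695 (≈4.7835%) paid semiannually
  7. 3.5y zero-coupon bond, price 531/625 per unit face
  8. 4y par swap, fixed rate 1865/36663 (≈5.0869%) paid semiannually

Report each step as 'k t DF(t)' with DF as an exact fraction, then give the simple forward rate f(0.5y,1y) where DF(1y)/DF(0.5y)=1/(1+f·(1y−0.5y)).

1 1/2 2479/2500
2 1 618/625
3 3/2 9751/10000
4 2 943/1000
5 5/2 4533/5000
6 3 2161/2500
7 7/2 531/625
8 4 1627/2000
f(0.5y,1y) = ((2479/2500)/(618/625) − 1)/(1/2) = 7/1236 ≈ 0.5663%

step 1 [0.5y] bond c/2=11/400: DF=(1018869/1000000 − 11/400·(0))/(1+11/400) = 2479/2500 ≈ 0.991600
step 2 [1y] zero: DF = P = 618/625 ≈ 0.988800
step 3 [1.5y] zero: DF = P = 9751/10000 ≈ 0.975100
step 4 [2y] bond c/2=27/800: DF=(1719319/1600000 − 27/800·(0.991600+0.988800+0.975100))/(1+27/800) = 943/1000 ≈ 0.943000
step 5 [2.5y] bond c/2=3/100: DF=(1050753/1000000 − 3/100·(0.991600+0.988800+0.975100+0.943000))/(1+3/100) = 4533/5000 ≈ 0.906600
step 6 [3y] swap r/2=1356/56695: DF=(1 − 1356/56695·(0.991600+0.988800+0.975100+0.943000+0.906600))/(1+1356/56695) = 2161/2500 ≈ 0.864400
step 7 [3.5y] zero: DF = P = 531/625 ≈ 0.849600
step 8 [4y] swap r/2=1865/73326: DF=(1 − 1865/73326·(0.991600+0.988800+0.975100+0.943000+0.906600+0.864400+0.849600))/(1+1865/73326) = 1627/2000 ≈ 0.813500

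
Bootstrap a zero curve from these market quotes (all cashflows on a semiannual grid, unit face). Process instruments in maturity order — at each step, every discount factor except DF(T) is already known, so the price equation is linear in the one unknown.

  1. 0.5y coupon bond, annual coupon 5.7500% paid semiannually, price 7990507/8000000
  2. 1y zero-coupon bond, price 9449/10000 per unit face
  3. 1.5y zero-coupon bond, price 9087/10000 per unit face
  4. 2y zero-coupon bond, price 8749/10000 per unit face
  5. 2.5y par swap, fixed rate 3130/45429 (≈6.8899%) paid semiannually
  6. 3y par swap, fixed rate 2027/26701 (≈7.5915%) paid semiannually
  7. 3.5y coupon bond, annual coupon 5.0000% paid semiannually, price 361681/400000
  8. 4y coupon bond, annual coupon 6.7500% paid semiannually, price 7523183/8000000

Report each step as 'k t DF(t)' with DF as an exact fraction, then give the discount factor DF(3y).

step 1 [0.5y] bond c/2=23/800: DF=(7990507/8000000 − 23/800·(0))/(1+23/800) = 9709/10000 ≈ 0.970900
step 2 [1y] zero: DF = P = 9449/10000 ≈ 0.944900
step 3 [1.5y] zero: DF = P = 9087/10000 ≈ 0.908700
step 4 [2y] zero: DF = P = 8749/10000 ≈ 0.874900
step 5 [2.5y] swap r/2=1565/45429: DF=(1 − 1565/45429·(0.970900+0.944900+0.908700+0.874900))/(1+1565/45429) = 1687/2000 ≈ 0.843500
step 6 [3y] swap r/2=2027/53402: DF=(1 − 2027/53402·(0.970900+0.944900+0.908700+0.874900+0.843500))/(1+2027/53402) = 7973/10000 ≈ 0.797300
step 7 [3.5y] bond c/2=1/40: DF=(361681/400000 − 1/40·(0.970900+0.944900+0.908700+0.874900+0.843500+0.797300))/(1+1/40) = 7519/10000 ≈ 0.751900
step 8 [4y] bond c/2=27/800: DF=(7523183/8000000 − 27/800·(0.970900+0.944900+0.908700+0.874900+0.843500+0.797300+0.751900))/(1+27/800) = 1777/2500 ≈ 0.710800

1 1/2 9709/10000
2 1 9449/10000
3 3/2 9087/10000
4 2 8749/10000
5 5/2 1687/2000
6 3 7973/10000
7 7/2 7519/10000
8 4 1777/2500
DF(3y) = 7973/10000 ≈ 0.797300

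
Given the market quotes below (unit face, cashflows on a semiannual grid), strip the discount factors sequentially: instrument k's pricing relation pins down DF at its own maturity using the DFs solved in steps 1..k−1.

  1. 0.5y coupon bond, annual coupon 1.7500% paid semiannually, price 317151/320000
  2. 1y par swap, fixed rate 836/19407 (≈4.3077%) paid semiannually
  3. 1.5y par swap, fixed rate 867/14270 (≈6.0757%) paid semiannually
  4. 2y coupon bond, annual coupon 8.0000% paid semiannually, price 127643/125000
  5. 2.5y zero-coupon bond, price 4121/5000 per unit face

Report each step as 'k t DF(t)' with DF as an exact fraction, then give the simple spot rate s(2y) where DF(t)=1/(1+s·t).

1 1/2 393/400
2 1 4791/5000
3 3/2 9133/10000
4 2 8721/10000
5 5/2 4121/5000
s(2y) = (1/(8721/10000) − 1)/(2) = 1279/17442 ≈ 7.3329%

step 1 [0.5y] bond c/2=7/800: DF=(317151/320000 − 7/800·(0))/(1+7/800) = 393/400 ≈ 0.982500
step 2 [1y] swap r/2=418/19407: DF=(1 − 418/19407·(0.982500))/(1+418/19407) = 4791/5000 ≈ 0.958200
step 3 [1.5y] swap r/2=867/28540: DF=(1 − 867/28540·(0.982500+0.958200))/(1+867/28540) = 9133/10000 ≈ 0.913300
step 4 [2y] bond c/2=1/25: DF=(127643/125000 − 1/25·(0.982500+0.958200+0.913300))/(1+1/25) = 8721/10000 ≈ 0.872100
step 5 [2.5y] zero: DF = P = 4121/5000 ≈ 0.824200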